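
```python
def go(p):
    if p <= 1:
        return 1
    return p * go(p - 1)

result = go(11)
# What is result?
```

go(11) = 11 * 10 * 9 * 8 * 7 * 6 * 5 * 4 * 3 * 2 * 1 = 39916800

Answer: 39916800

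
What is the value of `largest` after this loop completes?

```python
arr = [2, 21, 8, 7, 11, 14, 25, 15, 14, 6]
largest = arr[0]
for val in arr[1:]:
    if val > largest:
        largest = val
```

Maximum of [2, 21, 8, 7, 11, 14, 25, 15, 14, 6]
`largest` takes the values: 2 → 21 → 25

Answer: 25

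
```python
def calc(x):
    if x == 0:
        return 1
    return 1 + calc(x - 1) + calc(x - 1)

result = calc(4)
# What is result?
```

calc(x) = 1 + 2·calc(x-1), calc(0)=1. Closed form: (1+1)·2^4 - 1 = 31.

Answer: 31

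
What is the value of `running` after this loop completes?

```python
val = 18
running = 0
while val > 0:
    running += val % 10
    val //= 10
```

Sum digits of 18
`running` takes the values: 0 → 8 → 9

Answer: 9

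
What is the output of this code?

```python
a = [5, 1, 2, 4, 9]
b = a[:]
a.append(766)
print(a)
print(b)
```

Key concept: slice [:] creates copy.
Step by step:
`a = [5, 1, 2, 4, 9]` → a = [5, 1, 2, 4, 9]
`b = a[:]` → b = [5, 1, 2, 4, 9]
`a.append(766)` → a = [5, 1, 2, 4, 9, 766]
`print(a)` → prints [5, 1, 2, 4, 9, 766]
`print(b)` → prints [5, 1, 2, 4, 9]

Answer:
[5, 1, 2, 4, 9, 766]
[5, 1, 2, 4, 9]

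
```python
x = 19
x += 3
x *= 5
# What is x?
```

Trace:
`x = 19` → x = 19
`x += 3` → x = 22
`x *= 5` → x = 110
So x = 110

Answer: 110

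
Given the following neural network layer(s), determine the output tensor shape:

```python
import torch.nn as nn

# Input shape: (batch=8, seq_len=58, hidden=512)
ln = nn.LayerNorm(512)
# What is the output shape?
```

Input: (8, 58, 512) -> Output: (8, 58, 512)

Answer: (8, 58, 512)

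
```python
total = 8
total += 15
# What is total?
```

Trace:
`total = 8` → total = 8
`total += 15` → total = 23
So total = 23

Answer: 23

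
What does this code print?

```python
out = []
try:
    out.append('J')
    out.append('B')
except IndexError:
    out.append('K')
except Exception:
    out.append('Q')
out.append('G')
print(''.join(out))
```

Execution trace: 'J' (try body) → 'B' (try body, no exception) → 'G' (after the try/except). Output: JBG

Answer: JBG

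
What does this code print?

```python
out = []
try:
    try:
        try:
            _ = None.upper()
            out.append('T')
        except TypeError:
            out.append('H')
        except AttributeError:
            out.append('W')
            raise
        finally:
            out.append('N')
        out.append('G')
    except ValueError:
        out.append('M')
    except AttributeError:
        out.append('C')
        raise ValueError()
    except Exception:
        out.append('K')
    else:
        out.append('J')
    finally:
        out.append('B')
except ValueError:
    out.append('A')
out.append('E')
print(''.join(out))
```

Execution trace: 'W' (inner except AttributeError) → 'N' (inner finally) → 'C' (except AttributeError) → 'B' (finally) → 'A' (outer except ValueError) → 'E' (after the try/except). Output: WNCBAE

Answer: WNCBAE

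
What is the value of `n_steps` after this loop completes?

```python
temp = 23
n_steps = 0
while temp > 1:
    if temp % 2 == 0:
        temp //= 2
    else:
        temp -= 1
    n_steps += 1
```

Steps to reduce 23 to 1
`n_steps` takes the values: 0 → 1 → 2 → 3 → 4 → 5 → 6 → 7

Answer: 7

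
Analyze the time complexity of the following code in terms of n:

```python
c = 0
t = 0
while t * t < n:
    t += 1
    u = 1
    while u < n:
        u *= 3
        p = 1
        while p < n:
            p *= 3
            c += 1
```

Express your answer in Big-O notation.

Each loop level contributes: √n × log n × log n. Multiplying the contributions gives O(√n log² n).

Answer: O(√n log² n)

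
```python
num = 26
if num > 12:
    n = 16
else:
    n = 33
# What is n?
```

Trace:
`num = 26` → num = 26
`if num > 12: ...` → num > 12 is True → n = 16
So n = 16

Answer: 16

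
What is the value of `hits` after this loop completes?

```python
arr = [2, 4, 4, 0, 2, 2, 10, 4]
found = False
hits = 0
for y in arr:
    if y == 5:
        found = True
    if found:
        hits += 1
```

Count elements after first 5 in [2, 4, 4, 0, 2, 2, 10, 4]
`hits` takes the values: 0

Answer: 0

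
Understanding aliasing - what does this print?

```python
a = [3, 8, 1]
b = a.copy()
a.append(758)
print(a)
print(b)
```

Key concept: list.copy() creates independent copy.
Step by step:
`a = [3, 8, 1]` → a = [3, 8, 1]
`b = a.copy()` → b = [3, 8, 1]
`a.append(758)` → a = [3, 8, 1, 758]
`print(a)` → prints [3, 8, 1, 758]
`print(b)` → prints [3, 8, 1]

Answer:
[3, 8, 1, 758]
[3, 8, 1]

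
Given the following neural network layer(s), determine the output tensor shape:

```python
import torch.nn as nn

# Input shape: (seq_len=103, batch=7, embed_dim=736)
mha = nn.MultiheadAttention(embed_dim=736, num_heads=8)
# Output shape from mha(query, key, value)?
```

Input: (103, 7, 736) -> Output: (103, 7, 736)

Answer: (103, 7, 736)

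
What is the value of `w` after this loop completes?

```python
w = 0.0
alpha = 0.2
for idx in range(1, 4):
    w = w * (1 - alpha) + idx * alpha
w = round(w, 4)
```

Moving average with lr=0.2
`w` takes the values: 0.0 → 0.2 → 0.56 → 1.048

Answer: 1.048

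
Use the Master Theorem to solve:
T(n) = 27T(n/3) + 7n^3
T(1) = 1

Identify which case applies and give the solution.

a=27, b=3, f(n)=7n^3. log_3(27) = 3. Since c=3 = 3, Case 2 applies: T(n) = Θ(n^log_b(a) · log n) = O(n^3 log n).

Answer: O(n^3 log n) - Case 2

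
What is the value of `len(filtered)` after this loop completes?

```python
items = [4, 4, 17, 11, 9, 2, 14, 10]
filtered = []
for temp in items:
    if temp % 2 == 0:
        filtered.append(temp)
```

Count even numbers in [4, 4, 17, 11, 9, 2, 14, 10]
`filtered` takes the values: [] → [4] → [4, 4] → [4, 4, 2] → [4, 4, 2, 14] → [4, 4, 2, 14, 10]
So `len(filtered)` = 5

Answer: 5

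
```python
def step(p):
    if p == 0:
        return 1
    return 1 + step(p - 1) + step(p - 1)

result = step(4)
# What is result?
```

step(p) = 1 + 2·step(p-1), step(0)=1. Closed form: (1+1)·2^4 - 1 = 31.

Answer: 31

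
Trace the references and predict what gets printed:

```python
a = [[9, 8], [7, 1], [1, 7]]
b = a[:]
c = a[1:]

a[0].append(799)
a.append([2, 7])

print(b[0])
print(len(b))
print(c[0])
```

Key concept: slice with nested mutation.
Step by step:
`a = [[9, 8], [7, 1], [1, 7]]` → a = [[9, 8], [7, 1], [1, 7]]
`b = a[:]` → b = [[9, 8], [7, 1], [1, 7]]
`c = a[1:]` → c = [[7, 1], [1, 7]]
`a[0].append(799)` → a = [[9, 8, 799], [7, 1], [1, 7]]; b = [[9, 8, 799], [7, 1], [1, 7]]
`a.append([2, 7])` → a = [[9, 8, 799], [7, 1], [1, 7], [2, 7]]
`print(b[0])` → prints [9, 8, 799]
`print(len(b))` → prints 3
`print(c[0])` → prints [7, 1]

Answer:
[9, 8, 799]
3
[7, 1]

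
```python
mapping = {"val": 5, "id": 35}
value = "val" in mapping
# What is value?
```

Trace:
`mapping = {"val": 5, "id": 35}` → mapping = {'val': 5, 'id': 35}
`value = "val" in mapping` → value = True
So value = True

Answer: True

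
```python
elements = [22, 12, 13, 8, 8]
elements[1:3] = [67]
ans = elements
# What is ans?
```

Trace:
`elements = [22, 12, 13, 8, 8]` → elements = [22, 12, 13, 8, 8]
`elements[1:3] = [67]` → elements = [22, 67, 8, 8]
`ans = elements` → ans = [22, 67, 8, 8]
So ans = [22, 67, 8, 8]

Answer: [22, 67, 8, 8]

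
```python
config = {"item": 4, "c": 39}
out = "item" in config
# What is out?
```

Trace:
`config = {"item": 4, "c": 39}` → config = {'item': 4, 'c': 39}
`out = "item" in config` → out = True
So out = True

Answer: True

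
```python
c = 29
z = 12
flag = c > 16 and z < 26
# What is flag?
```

Trace:
`c = 29` → c = 29
`z = 12` → z = 12
`flag = c > 16 and z < 26` → flag = True
So flag = True

Answer: True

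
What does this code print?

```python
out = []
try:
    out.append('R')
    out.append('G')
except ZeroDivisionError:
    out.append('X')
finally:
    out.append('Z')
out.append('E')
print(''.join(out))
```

Execution trace: 'R' (try body) → 'G' (try body, no exception) → 'Z' (finally) → 'E' (after the try/except). Output: RGZE

Answer: RGZE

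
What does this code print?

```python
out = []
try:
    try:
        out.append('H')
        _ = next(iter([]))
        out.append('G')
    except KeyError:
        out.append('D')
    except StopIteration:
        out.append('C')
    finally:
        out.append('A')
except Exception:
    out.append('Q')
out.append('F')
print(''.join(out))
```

Execution trace: 'H' (inner try body) → 'C' (inner except StopIteration) → 'A' (inner finally) → 'F' (after the try/except). Output: HCAF

Answer: HCAF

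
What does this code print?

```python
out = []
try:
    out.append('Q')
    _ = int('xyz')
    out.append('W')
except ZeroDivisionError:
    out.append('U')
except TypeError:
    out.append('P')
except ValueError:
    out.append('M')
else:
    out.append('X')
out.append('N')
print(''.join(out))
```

Execution trace: 'Q' (try body) → 'M' (except ValueError) → 'N' (after the try/except). Output: QMN

Answer: QMN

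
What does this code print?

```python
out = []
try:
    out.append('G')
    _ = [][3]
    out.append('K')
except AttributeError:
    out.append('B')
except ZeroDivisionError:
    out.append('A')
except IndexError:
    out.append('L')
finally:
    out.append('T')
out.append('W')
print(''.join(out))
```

Execution trace: 'G' (try body) → 'L' (except IndexError) → 'T' (finally) → 'W' (after the try/except). Output: GLTW

Answer: GLTW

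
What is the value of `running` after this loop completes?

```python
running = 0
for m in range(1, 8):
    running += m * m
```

Sum of squares 1² to 7² = 140
`running` takes the values: 0 → 1 → 5 → 14 → 30 → 55 → 91 → 140

Answer: 140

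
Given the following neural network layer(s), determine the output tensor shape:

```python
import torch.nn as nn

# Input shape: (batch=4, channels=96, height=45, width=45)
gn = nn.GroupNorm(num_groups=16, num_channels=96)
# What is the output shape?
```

Input: (4, 96, 45, 45) -> Output: (4, 96, 45, 45)

Answer: (4, 96, 45, 45)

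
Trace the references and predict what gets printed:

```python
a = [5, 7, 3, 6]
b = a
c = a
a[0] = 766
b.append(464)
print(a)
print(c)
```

Key concept: multiple aliases.
Step by step:
`a = [5, 7, 3, 6]` → a = [5, 7, 3, 6]
`b = a` → b = [5, 7, 3, 6] (same object as a)
`c = a` → c = [5, 7, 3, 6] (same object as a, b)
`a[0] = 766` → a = [766, 7, 3, 6] (same object as b, c); b = [766, 7, 3, 6] (same object as a, c); c = [766, 7, 3, 6] (same object as a, b)
`b.append(464)` → a = [766, 7, 3, 6, 464] (same object as b, c); b = [766, 7, 3, 6, 464] (same object as a, c); c = [766, 7, 3, 6, 464] (same object as a, b)
`print(a)` → prints [766, 7, 3, 6, 464]
`print(c)` → prints [766, 7, 3, 6, 464]

Answer:
[766, 7, 3, 6, 464]
[766, 7, 3, 6, 464]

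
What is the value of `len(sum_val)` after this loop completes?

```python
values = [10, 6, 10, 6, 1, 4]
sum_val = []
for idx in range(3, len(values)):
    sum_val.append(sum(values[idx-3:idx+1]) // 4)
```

Number of 4-element averages
`sum_val` takes the values: [] → [8] → [8, 5] → [8, 5, 5]
So `len(sum_val)` = 3

Answer: 3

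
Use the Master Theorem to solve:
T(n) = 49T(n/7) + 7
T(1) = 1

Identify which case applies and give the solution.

a=49, b=7, f(n)=7. log_7(49) = 2. Since c=0 < 2, Case 1 applies: T(n) = Θ(n^log_b(a)) = O(n^2).

Answer: O(n^2) - Case 1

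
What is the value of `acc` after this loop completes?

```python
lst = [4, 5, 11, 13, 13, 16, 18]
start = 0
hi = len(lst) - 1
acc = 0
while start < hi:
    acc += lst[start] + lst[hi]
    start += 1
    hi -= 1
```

Sum of pairs from ends
`acc` takes the values: 0 → 22 → 43 → 67

Answer: 67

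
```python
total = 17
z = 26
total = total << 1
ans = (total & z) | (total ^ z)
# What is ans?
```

Trace:
`total = 17` → total = 17
`z = 26` → z = 26
`total = total << 1` → total = 34
`ans = (total & z) | (total ^ z)` → ans = 58
So ans = 58

Answer: 58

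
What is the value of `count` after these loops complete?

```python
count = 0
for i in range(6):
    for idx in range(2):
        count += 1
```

6 * 2 = 12
`count` takes the values: 0 → 1 → 2 → 3 → 4 → 5 → 6 → 7 → 8 → 9 → 10 → 11 → 12

Answer: 12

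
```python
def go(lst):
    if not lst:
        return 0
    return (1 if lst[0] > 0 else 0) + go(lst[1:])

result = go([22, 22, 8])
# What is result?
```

Count of positive elements in [22, 22, 8] = 3

Answer: 3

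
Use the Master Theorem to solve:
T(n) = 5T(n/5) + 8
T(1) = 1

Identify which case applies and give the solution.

a=5, b=5, f(n)=8. log_5(5) = 1. Since c=0 < 1, Case 1 applies: T(n) = Θ(n^log_b(a)) = O(n).

Answer: O(n) - Case 1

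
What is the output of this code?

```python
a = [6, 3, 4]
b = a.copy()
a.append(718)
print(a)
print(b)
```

Key concept: list.copy() creates independent copy.
Step by step:
`a = [6, 3, 4]` → a = [6, 3, 4]
`b = a.copy()` → b = [6, 3, 4]
`a.append(718)` → a = [6, 3, 4, 718]
`print(a)` → prints [6, 3, 4, 718]
`print(b)` → prints [6, 3, 4]

Answer:
[6, 3, 4, 718]
[6, 3, 4]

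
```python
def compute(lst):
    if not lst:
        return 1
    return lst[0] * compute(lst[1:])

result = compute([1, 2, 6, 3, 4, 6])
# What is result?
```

Product over [1, 2, 6, 3, 4, 6] = 1 * 2 * 6 * 3 * 4 * 6 = 864

Answer: 864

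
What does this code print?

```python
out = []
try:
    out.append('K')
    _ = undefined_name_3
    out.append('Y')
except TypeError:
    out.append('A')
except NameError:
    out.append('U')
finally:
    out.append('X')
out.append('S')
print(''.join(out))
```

Execution trace: 'K' (try body) → 'U' (except NameError) → 'X' (finally) → 'S' (after the try/except). Output: KUXS

Answer: KUXS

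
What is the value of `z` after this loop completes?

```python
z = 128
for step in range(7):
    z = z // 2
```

Halve 7 times: 128 // 2^7 = 1
`z` takes the values: 128 → 64 → 32 → 16 → 8 → 4 → 2 → 1

Answer: 1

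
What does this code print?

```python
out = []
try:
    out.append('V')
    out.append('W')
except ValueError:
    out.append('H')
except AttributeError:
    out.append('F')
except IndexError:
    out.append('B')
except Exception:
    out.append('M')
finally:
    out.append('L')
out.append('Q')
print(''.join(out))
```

Execution trace: 'V' (try body) → 'W' (try body, no exception) → 'L' (finally) → 'Q' (after the try/except). Output: VWLQ

Answer: VWLQ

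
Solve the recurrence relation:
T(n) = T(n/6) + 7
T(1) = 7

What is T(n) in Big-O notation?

Each step divides n by 6 and adds 7. After log_6(n) steps we reach T(1)=7. So T(n) = 7·log_6(n) + 7 = O(log n).

Answer: O(log n)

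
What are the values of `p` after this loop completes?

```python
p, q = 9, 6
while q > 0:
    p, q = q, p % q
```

GCD of 9 and 6
`p` takes the values: 9 → 6 → 3

Answer: 3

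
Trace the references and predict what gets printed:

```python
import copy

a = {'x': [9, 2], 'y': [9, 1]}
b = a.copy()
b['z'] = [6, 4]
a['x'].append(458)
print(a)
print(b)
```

Key concept: shallow copy of dict with mutable values.
Step by step:
`a = {'x': [9, 2], 'y': [9, 1]}` → a = {'x': [9, 2], 'y': [9, 1]}
`b = a.copy()` → b = {'x': [9, 2], 'y': [9, 1]}
`b['z'] = [6, 4]` → b = {'x': [9, 2], 'y': [9, 1], 'z': [6, 4]}
`a['x'].append(458)` → a = {'x': [9, 2, 458], 'y': [9, 1]}; b = {'x': [9, 2, 458], 'y': [9, 1], 'z': [6, 4]}
`print(a)` → prints {'x': [9, 2, 458], 'y': [9, 1]}
`print(b)` → prints {'x': [9, 2, 458], 'y': [9, 1], 'z': [6, 4]}

Answer:
{'x': [9, 2, 458], 'y': [9, 1]}
{'x': [9, 2, 458], 'y': [9, 1], 'z': [6, 4]}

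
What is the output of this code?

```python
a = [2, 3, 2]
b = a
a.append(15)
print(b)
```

Key concept: basic list aliasing.
Step by step:
`a = [2, 3, 2]` → a = [2, 3, 2]
`b = a` → b = [2, 3, 2] (same object as a)
`a.append(15)` → a = [2, 3, 2, 15] (same object as b); b = [2, 3, 2, 15] (same object as a)
`print(b)` → prints [2, 3, 2, 15]

Answer: [2, 3, 2, 15]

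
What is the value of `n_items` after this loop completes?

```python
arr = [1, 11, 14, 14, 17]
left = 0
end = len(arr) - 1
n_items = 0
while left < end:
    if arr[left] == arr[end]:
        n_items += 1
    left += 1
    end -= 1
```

Count matching pairs from ends
`n_items` takes the values: 0

Answer: 0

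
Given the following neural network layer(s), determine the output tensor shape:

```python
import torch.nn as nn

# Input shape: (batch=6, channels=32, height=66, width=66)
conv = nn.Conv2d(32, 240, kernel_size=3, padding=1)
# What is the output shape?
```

Input: (6, 32, 66, 66) -> Output: (6, 240, 66, 66)

Answer: (6, 240, 66, 66)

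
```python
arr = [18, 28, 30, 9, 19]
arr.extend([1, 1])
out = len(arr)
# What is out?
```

Trace:
`arr = [18, 28, 30, 9, 19]` → arr = [18, 28, 30, 9, 19]
`arr.extend([1, 1])` → arr = [18, 28, 30, 9, 19, 1, 1]
`out = len(arr)` → out = 7
So out = 7

Answer: 7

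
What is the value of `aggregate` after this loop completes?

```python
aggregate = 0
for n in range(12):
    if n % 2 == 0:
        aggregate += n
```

Sum of even numbers 0 to 11
`aggregate` takes the values: 0 → 2 → 6 → 12 → 20 → 30

Answer: 30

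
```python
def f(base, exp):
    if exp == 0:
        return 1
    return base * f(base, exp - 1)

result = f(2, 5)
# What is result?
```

f(2, 5) = 2 * 2 * 2 * 2 * 2 = 32

Answer: 32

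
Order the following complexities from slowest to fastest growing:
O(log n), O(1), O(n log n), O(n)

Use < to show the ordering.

Ordered by growth rate: O(1) < O(log n) < O(n) < O(n log n)

Answer: O(1) < O(log n) < O(n) < O(n log n)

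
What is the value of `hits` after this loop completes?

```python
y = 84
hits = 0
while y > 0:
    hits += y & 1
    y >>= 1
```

Count set bits in 84 (binary: 0b1010100)
`hits` takes the values: 0 → 1 → 2 → 3

Answer: 3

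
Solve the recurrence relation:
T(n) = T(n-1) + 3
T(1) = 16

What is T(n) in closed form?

Unrolling: T(n) = T(1) + 3·(n-1) = 16 + 3(n-1) = 3n + 13.

Answer: T(n) = 3n + 13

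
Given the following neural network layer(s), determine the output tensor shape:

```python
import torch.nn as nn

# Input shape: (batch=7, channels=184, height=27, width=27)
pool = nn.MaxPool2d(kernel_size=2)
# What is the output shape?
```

Input: (7, 184, 27, 27) -> Output: (7, 184, 13, 13)

Answer: (7, 184, 13, 13)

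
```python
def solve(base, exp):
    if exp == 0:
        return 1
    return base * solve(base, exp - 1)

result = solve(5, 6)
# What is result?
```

solve(5, 6) = 5 * 5 * 5 * 5 * 5 * 5 = 15625

Answer: 15625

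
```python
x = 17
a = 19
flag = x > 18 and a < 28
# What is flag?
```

Trace:
`x = 17` → x = 17
`a = 19` → a = 19
`flag = x > 18 and a < 28` → flag = False
So flag = False

Answer: False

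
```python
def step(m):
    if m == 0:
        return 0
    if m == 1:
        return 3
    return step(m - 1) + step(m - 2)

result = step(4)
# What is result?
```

Build up from base cases: step(0)=0, step(1)=3, step(2)=3, step(3)=6, step(4)=9

Answer: 9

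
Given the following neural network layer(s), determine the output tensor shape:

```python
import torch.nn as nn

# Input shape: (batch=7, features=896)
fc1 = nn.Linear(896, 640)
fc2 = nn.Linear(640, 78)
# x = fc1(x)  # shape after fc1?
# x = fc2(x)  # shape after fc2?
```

Input: (7, 896) -> after fc1: (7, 640) -> Output: (7, 78)

Answer: (7, 78)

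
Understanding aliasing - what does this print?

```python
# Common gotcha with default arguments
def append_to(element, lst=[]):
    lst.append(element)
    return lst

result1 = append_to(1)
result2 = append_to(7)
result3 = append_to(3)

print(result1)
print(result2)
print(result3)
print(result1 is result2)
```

Key concept: mutable default argument gotcha.
Step by step:
`result1 = append_to(1)` → result1 = [1]
`result2 = append_to(7)` → result1 = [1, 7] (same object as result2); result2 = [1, 7] (same object as result1)
`result3 = append_to(3)` → result1 = [1, 7, 3] (same object as result2, result3); result2 = [1, 7, 3] (same object as result1, result3); result3 = [1, 7, 3] (same object as result1, result2)
`print(result1)` → prints [1, 7, 3]
`print(result2)` → prints [1, 7, 3]
`print(result3)` → prints [1, 7, 3]
`print(result1 is result2)` → prints True

Answer:
[1, 7, 3]
[1, 7, 3]
[1, 7, 3]
True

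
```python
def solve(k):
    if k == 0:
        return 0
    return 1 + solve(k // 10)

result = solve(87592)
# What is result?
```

Count of digits of 87592: 5

Answer: 5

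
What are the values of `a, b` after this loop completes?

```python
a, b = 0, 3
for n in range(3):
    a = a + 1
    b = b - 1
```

a goes 0→3, b goes 3→0
`a, b` takes the values: (0, 3) → (1, 3) → (1, 2) → (2, 2) → (2, 1) → (3, 1) → (3, 0)

Answer: 3, 0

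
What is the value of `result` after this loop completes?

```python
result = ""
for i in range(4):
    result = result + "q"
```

Repeat 'q' 4 times
`result` takes the values: "" → "q" → "qq" → "qqq" → "qqqq"

Answer: "qqqq"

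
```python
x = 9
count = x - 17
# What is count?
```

Trace:
`x = 9` → x = 9
`count = x - 17` → count = -8
So count = -8

Answer: -8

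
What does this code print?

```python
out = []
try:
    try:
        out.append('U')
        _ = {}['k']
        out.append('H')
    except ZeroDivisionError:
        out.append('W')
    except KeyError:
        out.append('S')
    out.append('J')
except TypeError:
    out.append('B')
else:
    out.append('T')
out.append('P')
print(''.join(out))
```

Execution trace: 'U' (inner try body) → 'S' (inner except KeyError) → 'J' (try body, no exception) → 'T' (else) → 'P' (after the try/except). Output: USJTP

Answer: USJTP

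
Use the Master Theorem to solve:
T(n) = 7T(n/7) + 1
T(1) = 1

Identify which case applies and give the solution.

a=7, b=7, f(n)=1. log_7(7) = 1. Since c=0 < 1, Case 1 applies: T(n) = Θ(n^log_b(a)) = O(n).

Answer: O(n) - Case 1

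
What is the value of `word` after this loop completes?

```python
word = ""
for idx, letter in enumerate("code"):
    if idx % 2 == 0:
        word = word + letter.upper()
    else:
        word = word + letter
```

Uppercase even positions in 'code'
`word` takes the values: "" → "C" → "Co" → "CoD" → "CoDe"

Answer: "CoDe"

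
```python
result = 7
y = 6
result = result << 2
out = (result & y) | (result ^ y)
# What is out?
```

Trace:
`result = 7` → result = 7
`y = 6` → y = 6
`result = result << 2` → result = 28
`out = (result & y) | (result ^ y)` → out = 30
So out = 30

Answer: 30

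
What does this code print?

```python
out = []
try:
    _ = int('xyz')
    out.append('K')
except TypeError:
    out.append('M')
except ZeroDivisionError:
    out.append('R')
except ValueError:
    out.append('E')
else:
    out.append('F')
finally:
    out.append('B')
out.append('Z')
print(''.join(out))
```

Execution trace: 'E' (except ValueError) → 'B' (finally) → 'Z' (after the try/except). Output: EBZ

Answer: EBZ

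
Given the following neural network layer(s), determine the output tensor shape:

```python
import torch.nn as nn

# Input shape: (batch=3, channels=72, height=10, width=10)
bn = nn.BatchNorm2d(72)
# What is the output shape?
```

Input: (3, 72, 10, 10) -> Output: (3, 72, 10, 10)

Answer: (3, 72, 10, 10)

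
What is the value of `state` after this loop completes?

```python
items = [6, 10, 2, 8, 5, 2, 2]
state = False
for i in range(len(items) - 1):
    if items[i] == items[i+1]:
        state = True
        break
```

Check consecutive duplicates in [6, 10, 2, 8, 5, 2, 2]
`state` takes the values: False → True

Answer: True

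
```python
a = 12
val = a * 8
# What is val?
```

Trace:
`a = 12` → a = 12
`val = a * 8` → val = 96
So val = 96

Answer: 96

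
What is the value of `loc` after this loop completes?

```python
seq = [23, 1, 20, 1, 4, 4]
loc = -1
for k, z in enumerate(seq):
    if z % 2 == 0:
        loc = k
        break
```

First even number index in [23, 1, 20, 1, 4, 4]
`loc` takes the values: -1 → 2

Answer: 2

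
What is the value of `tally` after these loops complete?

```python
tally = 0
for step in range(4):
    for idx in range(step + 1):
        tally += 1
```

Triangle: 1 + 2 + ... + 4
`tally` takes the values: 0 → 1 → 2 → 3 → 4 → 5 → 6 → 7 → 8 → 9 → 10

Answer: 10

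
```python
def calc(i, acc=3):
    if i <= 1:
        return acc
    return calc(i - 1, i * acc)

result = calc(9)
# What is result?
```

Accumulator trace (n, acc): (9, 3) -> (8, 27) -> (7, 216) -> (6, 1512) -> (5, 9072) -> (4, 45360) -> (3, 181440) -> (2, 544320) -> (1, 1088640) -> return 1088640

Answer: 1088640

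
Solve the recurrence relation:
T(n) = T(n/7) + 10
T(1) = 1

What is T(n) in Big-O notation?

Each step divides n by 7 and adds 10. After log_7(n) steps we reach T(1)=1. So T(n) = 10·log_7(n) + 1 = O(log n).

Answer: O(log n)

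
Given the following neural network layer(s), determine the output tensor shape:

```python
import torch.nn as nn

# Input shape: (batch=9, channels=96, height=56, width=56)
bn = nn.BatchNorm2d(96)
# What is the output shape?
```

Input: (9, 96, 56, 56) -> Output: (9, 96, 56, 56)

Answer: (9, 96, 56, 56)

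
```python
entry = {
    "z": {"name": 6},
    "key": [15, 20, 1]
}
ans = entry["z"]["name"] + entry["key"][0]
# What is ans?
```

Trace:
`entry = { ...` → entry = {'z': {'name': 6}, 'key': [15, 20, 1]}
`ans = entry["z"]["name"] + entry["key"][0]` → ans = 21
So ans = 21

Answer: 21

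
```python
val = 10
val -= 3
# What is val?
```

Trace:
`val = 10` → val = 10
`val -= 3` → val = 7
So val = 7

Answer: 7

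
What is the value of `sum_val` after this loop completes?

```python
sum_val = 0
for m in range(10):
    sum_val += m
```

Sum of 0 to 9 = 45
`sum_val` takes the values: 0 → 1 → 3 → 6 → 10 → 15 → 21 → 28 → 36 → 45

Answer: 45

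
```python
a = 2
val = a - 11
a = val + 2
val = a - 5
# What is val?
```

Trace:
`a = 2` → a = 2
`val = a - 11` → val = -9
`a = val + 2` → a = -7
`val = a - 5` → val = -12
So val = -12

Answer: -12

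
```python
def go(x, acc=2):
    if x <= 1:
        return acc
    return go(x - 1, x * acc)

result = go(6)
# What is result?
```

Accumulator trace (n, acc): (6, 2) -> (5, 12) -> (4, 60) -> (3, 240) -> (2, 720) -> (1, 1440) -> return 1440

Answer: 1440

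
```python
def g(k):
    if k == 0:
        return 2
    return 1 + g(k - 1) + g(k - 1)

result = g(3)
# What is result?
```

g(k) = 1 + 2·g(k-1), g(0)=2. Closed form: (2+1)·2^3 - 1 = 23.

Answer: 23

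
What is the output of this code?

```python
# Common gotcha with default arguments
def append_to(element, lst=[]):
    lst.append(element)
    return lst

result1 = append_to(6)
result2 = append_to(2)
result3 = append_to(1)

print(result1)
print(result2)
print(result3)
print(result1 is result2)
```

Key concept: mutable default argument gotcha.
Step by step:
`result1 = append_to(6)` → result1 = [6]
`result2 = append_to(2)` → result1 = [6, 2] (same object as result2); result2 = [6, 2] (same object as result1)
`result3 = append_to(1)` → result1 = [6, 2, 1] (same object as result2, result3); result2 = [6, 2, 1] (same object as result1, result3); result3 = [6, 2, 1] (same object as result1, result2)
`print(result1)` → prints [6, 2, 1]
`print(result2)` → prints [6, 2, 1]
`print(result3)` → prints [6, 2, 1]
`print(result1 is result2)` → prints True

Answer:
[6, 2, 1]
[6, 2, 1]
[6, 2, 1]
True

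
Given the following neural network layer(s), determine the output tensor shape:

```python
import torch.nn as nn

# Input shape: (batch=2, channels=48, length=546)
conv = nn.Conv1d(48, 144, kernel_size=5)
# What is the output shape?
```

Input: (2, 48, 546) -> Output: (2, 144, 542)

Answer: (2, 144, 542)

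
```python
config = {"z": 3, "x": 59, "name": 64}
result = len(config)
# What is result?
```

Trace:
`config = {"z": 3, "x": 59, "name": 64}` → config = {'z': 3, 'x': 59, 'name': 64}
`result = len(config)` → result = 3
So result = 3

Answer: 3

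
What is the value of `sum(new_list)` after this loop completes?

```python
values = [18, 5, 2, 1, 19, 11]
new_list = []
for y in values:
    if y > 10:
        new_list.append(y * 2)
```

Sum of doubled values > 10
`new_list` takes the values: [] → [36] → [36, 38] → [36, 38, 22]
So `sum(new_list)` = 96

Answer: 96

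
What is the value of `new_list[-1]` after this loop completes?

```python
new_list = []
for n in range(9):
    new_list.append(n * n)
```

Last element of squares 0 to 8
`new_list` takes the values: [] → [0] → [0, 1] → [0, 1, 4] → [0, 1, 4, 9] → [0, 1, 4, 9, 16] → [0, 1, 4, 9, 16, 25] → [0, 1, 4, 9, 16, 25, 36] → [0, 1, 4, 9, 16, 25, 36, 49] → [0, 1, 4, 9, 16, 25, 36, 49, 64]
So `new_list[-1]` = 64

Answer: 64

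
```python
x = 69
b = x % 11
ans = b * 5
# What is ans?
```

Trace:
`x = 69` → x = 69
`b = x % 11` → b = 3
`ans = b * 5` → ans = 15
So ans = 15

Answer: 15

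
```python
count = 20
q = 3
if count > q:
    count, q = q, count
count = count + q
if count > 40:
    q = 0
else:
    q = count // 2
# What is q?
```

Trace:
`count = 20` → count = 20
`q = 3` → q = 3
`if count > q: ...` → count > q is True → count = 3; q = 20
`count = count + q` → count = 23
`if count > 40: ...` → count > 40 is False, take else branch → q = 11
So q = 11

Answer: 11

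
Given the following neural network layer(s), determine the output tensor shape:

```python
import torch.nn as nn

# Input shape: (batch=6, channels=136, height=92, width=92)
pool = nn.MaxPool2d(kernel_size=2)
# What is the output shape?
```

Input: (6, 136, 92, 92) -> Output: (6, 136, 46, 46)

Answer: (6, 136, 46, 46)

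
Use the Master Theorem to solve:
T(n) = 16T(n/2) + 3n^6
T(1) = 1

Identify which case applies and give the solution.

a=16, b=2, f(n)=3n^6. log_2(16) = 4. Since c=6 > 4 and the regularity condition holds (16(n/2)^6 = (16/2^6)n^6 with 16/2^6 < 1), Case 3 applies: T(n) = Θ(f(n)) = O(n^6).

Answer: O(n^6) - Case 3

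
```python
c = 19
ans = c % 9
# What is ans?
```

Trace:
`c = 19` → c = 19
`ans = c % 9` → ans = 1
So ans = 1

Answer: 1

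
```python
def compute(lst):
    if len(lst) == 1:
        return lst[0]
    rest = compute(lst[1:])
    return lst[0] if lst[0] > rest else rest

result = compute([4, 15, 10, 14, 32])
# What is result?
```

Recursive max over [4, 15, 10, 14, 32] = 32

Answer: 32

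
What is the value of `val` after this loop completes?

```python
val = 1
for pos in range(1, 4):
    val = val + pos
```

Start at 1, add 1 through 3
`val` takes the values: 1 → 2 → 4 → 7

Answer: 7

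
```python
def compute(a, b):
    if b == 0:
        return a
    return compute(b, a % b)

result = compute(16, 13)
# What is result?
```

compute(16, 13) -> compute(13, 3) -> compute(3, 1) -> compute(1, 0) -> 1

Answer: 1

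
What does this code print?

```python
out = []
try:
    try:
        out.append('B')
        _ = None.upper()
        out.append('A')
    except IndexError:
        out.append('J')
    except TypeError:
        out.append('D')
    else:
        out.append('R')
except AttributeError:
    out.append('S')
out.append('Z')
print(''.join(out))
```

Execution trace: 'B' (try body) → 'S' (outer except AttributeError) → 'Z' (after the try/except). Output: BSZ

Answer: BSZ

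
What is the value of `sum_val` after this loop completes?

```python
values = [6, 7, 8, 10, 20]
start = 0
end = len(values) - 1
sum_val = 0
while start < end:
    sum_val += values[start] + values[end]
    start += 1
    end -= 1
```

Sum of pairs from ends
`sum_val` takes the values: 0 → 26 → 43

Answer: 43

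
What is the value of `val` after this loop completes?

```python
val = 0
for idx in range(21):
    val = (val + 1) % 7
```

Increment mod 7, 21 times = 0
`val` takes the values: 0 → 1 → 2 → 3 → 4 → 5 → 6 → 0 → 1 → 2 → 3 → 4 → 5 → 6 → 0 → 1 → 2 → 3 → 4 → 5 → 6 → 0

Answer: 0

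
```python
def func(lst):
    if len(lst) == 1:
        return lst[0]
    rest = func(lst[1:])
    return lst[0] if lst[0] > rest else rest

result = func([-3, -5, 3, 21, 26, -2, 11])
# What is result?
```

Recursive max over [-3, -5, 3, 21, 26, -2, 11] = 26

Answer: 26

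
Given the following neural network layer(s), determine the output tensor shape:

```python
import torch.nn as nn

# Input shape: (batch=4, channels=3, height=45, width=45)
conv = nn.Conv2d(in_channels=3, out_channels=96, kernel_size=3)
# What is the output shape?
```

Input: (4, 3, 45, 45) -> Output: (4, 96, 43, 43)

Answer: (4, 96, 43, 43)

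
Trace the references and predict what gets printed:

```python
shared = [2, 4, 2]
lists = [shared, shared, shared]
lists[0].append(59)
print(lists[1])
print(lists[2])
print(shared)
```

Key concept: list of same reference.
Step by step:
`shared = [2, 4, 2]` → shared = [2, 4, 2]
`lists = [shared, shared, shared]` → lists = [[2, 4, 2], [2, 4, 2], [2, 4, 2]]
`lists[0].append(59)` → shared = [2, 4, 2, 59]; lists = [[2, 4, 2, 59], [2, 4, 2, 59], [2, 4, 2, 59]]
`print(lists[1])` → prints [2, 4, 2, 59]
`print(lists[2])` → prints [2, 4, 2, 59]
`print(shared)` → prints [2, 4, 2, 59]

Answer:
[2, 4, 2, 59]
[2, 4, 2, 59]
[2, 4, 2, 59]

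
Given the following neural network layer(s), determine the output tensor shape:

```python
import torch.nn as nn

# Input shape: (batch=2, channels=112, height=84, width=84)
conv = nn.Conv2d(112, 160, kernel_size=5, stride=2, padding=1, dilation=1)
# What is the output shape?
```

Input: (2, 112, 84, 84) -> Output: (2, 160, 41, 41)

Answer: (2, 160, 41, 41)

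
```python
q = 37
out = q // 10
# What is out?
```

Trace:
`q = 37` → q = 37
`out = q // 10` → out = 3
So out = 3

Answer: 3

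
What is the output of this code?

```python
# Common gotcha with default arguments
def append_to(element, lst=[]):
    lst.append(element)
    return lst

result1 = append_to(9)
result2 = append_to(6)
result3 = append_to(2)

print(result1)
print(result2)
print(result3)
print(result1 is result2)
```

Key concept: mutable default argument gotcha.
Step by step:
`result1 = append_to(9)` → result1 = [9]
`result2 = append_to(6)` → result1 = [9, 6] (same object as result2); result2 = [9, 6] (same object as result1)
`result3 = append_to(2)` → result1 = [9, 6, 2] (same object as result2, result3); result2 = [9, 6, 2] (same object as result1, result3); result3 = [9, 6, 2] (same object as result1, result2)
`print(result1)` → prints [9, 6, 2]
`print(result2)` → prints [9, 6, 2]
`print(result3)` → prints [9, 6, 2]
`print(result1 is result2)` → prints True

Answer:
[9, 6, 2]
[9, 6, 2]
[9, 6, 2]
True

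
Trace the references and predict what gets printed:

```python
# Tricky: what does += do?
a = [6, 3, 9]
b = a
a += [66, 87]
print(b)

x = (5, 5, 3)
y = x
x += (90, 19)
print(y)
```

Key concept: += behavior differs for mutable vs immutable.
Step by step:
`a = [6, 3, 9]` → a = [6, 3, 9]
`b = a` → b = [6, 3, 9] (same object as a)
`a += [66, 87]` → a = [6, 3, 9, 66, 87] (same object as b); b = [6, 3, 9, 66, 87] (same object as a)
`print(b)` → prints [6, 3, 9, 66, 87]
`x = (5, 5, 3)` → x = (5, 5, 3)
`y = x` → y = (5, 5, 3)
`x += (90, 19)` → x = (5, 5, 3, 90, 19)
`print(y)` → prints (5, 5, 3)

Answer:
[6, 3, 9, 66, 87]
(5, 5, 3)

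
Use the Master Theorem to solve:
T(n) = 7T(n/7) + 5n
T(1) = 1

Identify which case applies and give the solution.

a=7, b=7, f(n)=5n. log_7(7) = 1. Since c=1 = 1, Case 2 applies: T(n) = Θ(n^log_b(a) · log n) = O(n log n).

Answer: O(n log n) - Case 2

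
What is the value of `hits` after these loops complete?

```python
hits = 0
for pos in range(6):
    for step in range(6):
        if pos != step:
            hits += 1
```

6² - 6 (exclude diagonal)
`hits` takes the values: 0 → 1 → 2 → 3 → 4 → 5 → 6 → 7 → 8 → 9 → 10 → 11 → 12 → 13 → 14 → 15 → 16 → 17 → 18 → 19 → 20 → 21 → 22 → 23 → 24 → 25 → 26 → 27 → 28 → 29 → 30

Answer: 30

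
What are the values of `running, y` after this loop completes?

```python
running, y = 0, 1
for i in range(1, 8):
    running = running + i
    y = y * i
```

Sum and factorial of 1 to 7
`running, y` takes the values: (0, 1) → (1, 1) → (3, 1) → (3, 2) → (6, 2) → (6, 6) → (10, 6) → (10, 24) → (15, 24) → (15, 120) → (21, 120) → (21, 720) → (28, 720) → (28, 5040)

Answer: 28, 5040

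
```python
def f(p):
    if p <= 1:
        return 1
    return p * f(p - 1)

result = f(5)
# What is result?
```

f(5) = 5 * 4 * 3 * 2 * 1 = 120

Answer: 120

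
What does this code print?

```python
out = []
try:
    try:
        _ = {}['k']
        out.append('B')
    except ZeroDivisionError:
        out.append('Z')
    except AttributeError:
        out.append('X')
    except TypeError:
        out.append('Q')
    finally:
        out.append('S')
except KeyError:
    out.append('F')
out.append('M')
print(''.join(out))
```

Execution trace: 'S' (finally) → 'F' (outer except KeyError) → 'M' (after the try/except). Output: SFM

Answer: SFM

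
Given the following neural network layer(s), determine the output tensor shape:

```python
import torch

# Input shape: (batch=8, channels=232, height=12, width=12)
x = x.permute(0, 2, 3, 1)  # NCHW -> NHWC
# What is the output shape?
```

Input: (8, 232, 12, 12) -> Output: (8, 12, 12, 232)

Answer: (8, 12, 12, 232)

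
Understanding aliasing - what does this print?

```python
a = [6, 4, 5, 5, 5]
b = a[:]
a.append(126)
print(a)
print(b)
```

Key concept: slice [:] creates copy.
Step by step:
`a = [6, 4, 5, 5, 5]` → a = [6, 4, 5, 5, 5]
`b = a[:]` → b = [6, 4, 5, 5, 5]
`a.append(126)` → a = [6, 4, 5, 5, 5, 126]
`print(a)` → prints [6, 4, 5, 5, 5, 126]
`print(b)` → prints [6, 4, 5, 5, 5]

Answer:
[6, 4, 5, 5, 5, 126]
[6, 4, 5, 5, 5]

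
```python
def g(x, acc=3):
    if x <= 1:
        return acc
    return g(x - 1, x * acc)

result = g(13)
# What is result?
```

Accumulator trace (n, acc): (13, 3) -> (12, 39) -> (11, 468) -> (10, 5148) -> (9, 51480) -> (8, 463320) -> (7, 3706560) -> (6, 25945920) -> (5, 155675520) -> (4, 778377600) -> (3, 3113510400) -> (2, 9340531200) -> (1, 18681062400) -> return 18681062400

Answer: 18681062400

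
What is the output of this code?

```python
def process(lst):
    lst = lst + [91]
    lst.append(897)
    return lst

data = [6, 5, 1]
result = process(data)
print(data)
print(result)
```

Key concept: rebinding parameter vs mutation.
Step by step:
`data = [6, 5, 1]` → data = [6, 5, 1]
`result = process(data)` → result = [6, 5, 1, 91, 897]
`print(data)` → prints [6, 5, 1]
`print(result)` → prints [6, 5, 1, 91, 897]

Answer:
[6, 5, 1]
[6, 5, 1, 91, 897]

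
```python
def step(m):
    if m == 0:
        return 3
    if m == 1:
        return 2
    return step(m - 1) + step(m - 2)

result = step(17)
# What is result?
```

Build up from base cases: step(0)=3, step(1)=2, step(2)=5, step(3)=7, step(4)=12, step(5)=19, step(6)=31, ..., step(17)=6155

Answer: 6155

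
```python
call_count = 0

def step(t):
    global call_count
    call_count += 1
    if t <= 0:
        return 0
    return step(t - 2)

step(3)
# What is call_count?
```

Linear recursion stepping by 2: 3 calls from t=3 down to ≤0.

Answer: 3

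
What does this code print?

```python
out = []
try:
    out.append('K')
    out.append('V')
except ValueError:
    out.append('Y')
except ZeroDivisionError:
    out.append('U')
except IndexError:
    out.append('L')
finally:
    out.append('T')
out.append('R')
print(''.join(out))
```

Execution trace: 'K' (try body) → 'V' (try body, no exception) → 'T' (finally) → 'R' (after the try/except). Output: KVTR

Answer: KVTR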